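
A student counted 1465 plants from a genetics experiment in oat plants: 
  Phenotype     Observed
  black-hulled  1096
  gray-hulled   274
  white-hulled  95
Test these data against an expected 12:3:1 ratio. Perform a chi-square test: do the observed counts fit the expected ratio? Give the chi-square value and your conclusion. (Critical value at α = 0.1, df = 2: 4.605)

0.138; consistent

The 12:3:1 ratio has 16 parts, so with N = 1465 the expected counts are:
  black-hulled: 1465 × 12/16 = 1098.75
  gray-hulled: 1465 × 3/16 = 274.6875
  white-hulled: 1465 × 1/16 = 91.5625
χ² = Σ (O − E)² / E
  black-hulled: (1096 − 1098.75)² / 1098.75 = 0.0069
  gray-hulled: (274 − 274.6875)² / 274.6875 = 0.0017
  white-hulled: (95 − 91.5625)² / 91.5625 = 0.1291
χ² = 0.0069 + 0.0017 + 0.1291 = 0.1377 ≈ 0.138
Degrees of freedom = 3 − 1 = 2; critical value at α = 0.1 is 4.605.
Since 0.138 < 4.605, we fail to reject the null hypothesis — the data are consistent with the 12:3:1 ratio.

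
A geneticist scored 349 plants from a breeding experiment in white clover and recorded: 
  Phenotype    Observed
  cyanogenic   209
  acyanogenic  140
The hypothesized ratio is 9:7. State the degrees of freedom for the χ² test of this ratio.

A goodness-of-fit test with 2 phenotype classes has df = 2 − 1 = 1.

1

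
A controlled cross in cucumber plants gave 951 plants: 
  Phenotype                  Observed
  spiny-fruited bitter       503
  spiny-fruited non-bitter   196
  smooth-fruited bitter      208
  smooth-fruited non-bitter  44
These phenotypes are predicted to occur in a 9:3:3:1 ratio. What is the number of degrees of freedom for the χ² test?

A goodness-of-fit test with 4 phenotype classes has df = 4 − 1 = 3.

3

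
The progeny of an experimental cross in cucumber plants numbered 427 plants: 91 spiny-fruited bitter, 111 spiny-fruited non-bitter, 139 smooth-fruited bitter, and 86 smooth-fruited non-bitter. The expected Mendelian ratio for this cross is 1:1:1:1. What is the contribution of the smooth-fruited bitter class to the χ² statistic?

The 1:1:1:1 ratio has 4 parts, so with N = 427 the expected counts are:
  spiny-fruited bitter: 427 × 1/4 = 106.75
  spiny-fruited non-bitter: 427 × 1/4 = 106.75
  smooth-fruited bitter: 427 × 1/4 = 106.75
  smooth-fruited non-bitter: 427 × 1/4 = 106.75
Contribution of smooth-fruited bitter: (139 − 106.75)² / 106.75 = 9.7430

9.743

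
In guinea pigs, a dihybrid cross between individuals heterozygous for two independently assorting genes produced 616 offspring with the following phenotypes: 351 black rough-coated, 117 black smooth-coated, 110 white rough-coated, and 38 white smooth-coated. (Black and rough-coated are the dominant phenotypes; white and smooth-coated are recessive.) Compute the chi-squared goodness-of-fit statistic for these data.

A dihybrid F₂ with independent assortment and complete dominance at both loci gives a 9:3:3:1 phenotypic ratio.
Expected counts for N = 616 under a 9:3:3:1 ratio (total parts = 16):
  black rough-coated: 616 × 9/16 = 346.5
  black smooth-coated: 616 × 3/16 = 115.5
  white rough-coated: 616 × 3/16 = 115.5
  white smooth-coated: 616 × 1/16 = 38.5
χ² = Σ (O − E)² / E
  black rough-coated: (351 − 346.5)² / 346.5 = 0.0584
  black smooth-coated: (117 − 115.5)² / 115.5 = 0.0195
  white rough-coated: (110 − 115.5)² / 115.5 = 0.2619
  white smooth-coated: (38 − 38.5)² / 38.5 = 0.0065
χ² = 0.0584 + 0.0195 + 0.2619 + 0.0065 = 0.3463 ≈ 0.346

0.346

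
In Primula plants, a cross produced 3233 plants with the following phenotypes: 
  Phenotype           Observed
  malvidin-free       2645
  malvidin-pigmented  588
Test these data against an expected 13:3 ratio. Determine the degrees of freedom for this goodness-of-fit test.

1

A goodness-of-fit test with 2 phenotype classes has df = 2 − 1 = 1.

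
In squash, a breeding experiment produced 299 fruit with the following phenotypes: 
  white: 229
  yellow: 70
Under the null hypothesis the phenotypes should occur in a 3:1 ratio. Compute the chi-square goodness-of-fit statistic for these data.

0.402

Under the 3:1 hypothesis (Σ ratio = 4, N = 299):
  white: 299 × 3/4 = 224.25
  yellow: 299 × 1/4 = 74.75
χ² = Σ (O − E)² / E
  white: (229 − 224.25)² / 224.25 = 0.1006
  yellow: (70 − 74.75)² / 74.75 = 0.3018
χ² = 0.1006 + 0.3018 = 0.4024 ≈ 0.402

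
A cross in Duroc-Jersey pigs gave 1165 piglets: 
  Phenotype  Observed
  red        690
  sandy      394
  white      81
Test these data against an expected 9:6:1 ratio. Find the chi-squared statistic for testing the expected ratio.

6.965

Expected counts for N = 1165 under a 9:6:1 ratio (total parts = 16):
  red: 1165 × 9/16 = 655.3125
  sandy: 1165 × 6/16 = 436.875
  white: 1165 × 1/16 = 72.8125
χ² = Σ (O − E)² / E
  red: (690 − 655.3125)² / 655.3125 = 1.8361
  sandy: (394 − 436.875)² / 436.875 = 4.2078
  white: (81 − 72.8125)² / 72.8125 = 0.9207
χ² = 1.8361 + 4.2078 + 0.9207 = 6.9646 ≈ 6.965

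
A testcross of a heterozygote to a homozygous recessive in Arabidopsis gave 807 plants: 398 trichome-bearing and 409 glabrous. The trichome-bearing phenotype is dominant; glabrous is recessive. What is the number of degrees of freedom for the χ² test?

1

A testcross of a heterozygote (Aa × aa) gives a 1:1 phenotypic ratio.
A goodness-of-fit test with 2 phenotype classes has df = 2 − 1 = 1.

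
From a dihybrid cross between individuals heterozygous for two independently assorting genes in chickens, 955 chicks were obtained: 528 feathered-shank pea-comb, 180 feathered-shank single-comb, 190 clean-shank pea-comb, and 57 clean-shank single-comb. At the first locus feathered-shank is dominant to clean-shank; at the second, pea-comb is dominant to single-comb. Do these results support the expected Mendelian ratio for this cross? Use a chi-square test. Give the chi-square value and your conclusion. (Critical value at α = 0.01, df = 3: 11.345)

0.951; consistent

A dihybrid F₂ with independent assortment and complete dominance at both loci gives a 9:3:3:1 phenotypic ratio.
The 9:3:3:1 ratio has 16 parts, so with N = 955 the expected counts are:
  feathered-shank pea-comb: 955 × 9/16 = 537.1875
  feathered-shank single-comb: 955 × 3/16 = 179.0625
  clean-shank pea-comb: 955 × 3/16 = 179.0625
  clean-shank single-comb: 955 × 1/16 = 59.6875
χ² = Σ (O − E)² / E
  feathered-shank pea-comb: (528 − 537.1875)² / 537.1875 = 0.1571
  feathered-shank single-comb: (180 − 179.0625)² / 179.0625 = 0.0049
  clean-shank pea-comb: (190 − 179.0625)² / 179.0625 = 0.6681
  clean-shank single-comb: (57 − 59.6875)² / 59.6875 = 0.1210
χ² = 0.1571 + 0.0049 + 0.6681 + 0.1210 = 0.9511 ≈ 0.951
Degrees of freedom = 4 − 1 = 3; critical value at α = 0.01 is 11.345.
Since 0.951 < 11.345, we fail to reject the null hypothesis — the data are consistent with the 9:3:3:1 ratio.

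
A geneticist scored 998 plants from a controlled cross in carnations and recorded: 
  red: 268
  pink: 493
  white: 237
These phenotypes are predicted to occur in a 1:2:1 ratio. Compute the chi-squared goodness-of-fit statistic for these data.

Expected counts for N = 998 under a 1:2:1 ratio (total parts = 4):
  red: 998 × 1/4 = 249.5
  pink: 998 × 2/4 = 499
  white: 998 × 1/4 = 249.5
χ² = Σ (O − E)² / E
  red: (268 − 249.5)² / 249.5 = 1.3717
  pink: (493 − 499)² / 499 = 0.0721
  white: (237 − 249.5)² / 249.5 = 0.6263
χ² = 1.3717 + 0.0721 + 0.6263 = 2.0701 ≈ 2.070

2.070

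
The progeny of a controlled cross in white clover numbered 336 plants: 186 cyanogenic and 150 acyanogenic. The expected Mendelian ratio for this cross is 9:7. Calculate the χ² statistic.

0.109

Expected counts for N = 336 under a 9:7 ratio (total parts = 16):
  cyanogenic: 336 × 9/16 = 189
  acyanogenic: 336 × 7/16 = 147
χ² = Σ (O − E)² / E
  cyanogenic: (186 − 189)² / 189 = 0.0476
  acyanogenic: (150 − 147)² / 147 = 0.0612
χ² = 0.0476 + 0.0612 = 0.1088 ≈ 0.109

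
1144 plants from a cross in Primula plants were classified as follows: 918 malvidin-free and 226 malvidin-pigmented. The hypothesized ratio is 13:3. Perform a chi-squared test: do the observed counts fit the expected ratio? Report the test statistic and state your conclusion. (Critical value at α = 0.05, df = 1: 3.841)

0.759; consistent

Expected counts for N = 1144 under a 13:3 ratio (total parts = 16):
  malvidin-free: 1144 × 13/16 = 929.5
  malvidin-pigmented: 1144 × 3/16 = 214.5
χ² = Σ (O − E)² / E
  malvidin-free: (918 − 929.5)² / 929.5 = 0.1423
  malvidin-pigmented: (226 − 214.5)² / 214.5 = 0.6166
χ² = 0.1423 + 0.6166 = 0.7589 ≈ 0.759
Degrees of freedom = 2 − 1 = 1; critical value at α = 0.05 is 3.841.
Since 0.759 < 3.841, we fail to reject the null hypothesis — the data are consistent with the 13:3 ratio.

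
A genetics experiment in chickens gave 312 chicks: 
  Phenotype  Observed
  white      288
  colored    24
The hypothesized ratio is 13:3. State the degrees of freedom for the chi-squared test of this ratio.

1

A goodness-of-fit test with 2 phenotype classes has df = 2 − 1 = 1.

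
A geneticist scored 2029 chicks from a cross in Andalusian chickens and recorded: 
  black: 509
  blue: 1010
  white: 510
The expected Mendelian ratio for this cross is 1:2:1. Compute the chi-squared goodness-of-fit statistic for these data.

0.041

Total ratio parts = 4. Expected numbers out of 2029:
  black: 2029 × 1/4 = 507.25
  blue: 2029 × 2/4 = 1014.5
  white: 2029 × 1/4 = 507.25
χ² = Σ (O − E)² / E
  black: (509 − 507.25)² / 507.25 = 0.0060
  blue: (1010 − 1014.5)² / 1014.5 = 0.0200
  white: (510 − 507.25)² / 507.25 = 0.0149
χ² = 0.0060 + 0.0200 + 0.0149 = 0.0409 ≈ 0.041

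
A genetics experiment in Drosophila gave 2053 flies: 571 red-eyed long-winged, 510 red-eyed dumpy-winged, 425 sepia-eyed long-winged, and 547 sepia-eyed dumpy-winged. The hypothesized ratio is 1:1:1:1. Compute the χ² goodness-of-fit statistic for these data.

The 1:1:1:1 ratio has 4 parts, so with N = 2053 the expected counts are:
  red-eyed long-winged: 2053 × 1/4 = 513.25
  red-eyed dumpy-winged: 2053 × 1/4 = 513.25
  sepia-eyed long-winged: 2053 × 1/4 = 513.25
  sepia-eyed dumpy-winged: 2053 × 1/4 = 513.25
χ² = Σ (O − E)² / E
  red-eyed long-winged: (571 − 513.25)² / 513.25 = 6.4979
  red-eyed dumpy-winged: (510 − 513.25)² / 513.25 = 0.0206
  sepia-eyed long-winged: (425 − 513.25)² / 513.25 = 15.1740
  sepia-eyed dumpy-winged: (547 − 513.25)² / 513.25 = 2.2193
χ² = 6.4979 + 0.0206 + 15.1740 + 2.2193 = 23.9118 ≈ 23.912

23.912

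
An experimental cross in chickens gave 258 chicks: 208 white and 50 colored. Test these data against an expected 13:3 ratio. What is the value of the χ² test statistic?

0.067

Total ratio parts = 16. Expected numbers out of 258:
  white: 258 × 13/16 = 209.625
  colored: 258 × 3/16 = 48.375
χ² = Σ (O − E)² / E
  white: (208 − 209.625)² / 209.625 = 0.0126
  colored: (50 − 48.375)² / 48.375 = 0.0546
χ² = 0.0126 + 0.0546 = 0.0672 ≈ 0.067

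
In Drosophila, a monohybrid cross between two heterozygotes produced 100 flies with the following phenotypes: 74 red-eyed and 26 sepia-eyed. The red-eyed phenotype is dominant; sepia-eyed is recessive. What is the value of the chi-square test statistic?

0.053

For a monohybrid cross between heterozygotes with complete dominance, the expected phenotypic ratio is 3:1.
The 3:1 ratio has 4 parts, so with N = 100 the expected counts are:
  red-eyed: 100 × 3/4 = 75
  sepia-eyed: 100 × 1/4 = 25
χ² = Σ (O − E)² / E
  red-eyed: (74 − 75)² / 75 = 0.0133
  sepia-eyed: (26 − 25)² / 25 = 0.0400
χ² = 0.0133 + 0.0400 = 0.0533 ≈ 0.053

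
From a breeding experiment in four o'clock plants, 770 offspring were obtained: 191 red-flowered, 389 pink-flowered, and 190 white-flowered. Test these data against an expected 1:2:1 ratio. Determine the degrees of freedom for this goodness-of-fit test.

A goodness-of-fit test with 3 phenotype classes has df = 3 − 1 = 2.

2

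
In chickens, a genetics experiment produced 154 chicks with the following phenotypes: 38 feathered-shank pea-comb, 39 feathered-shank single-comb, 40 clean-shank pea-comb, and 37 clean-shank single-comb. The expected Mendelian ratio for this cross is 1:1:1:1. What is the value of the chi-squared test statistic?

Under the 1:1:1:1 hypothesis (Σ ratio = 4, N = 154):
  feathered-shank pea-comb: 154 × 1/4 = 38.5
  feathered-shank single-comb: 154 × 1/4 = 38.5
  clean-shank pea-comb: 154 × 1/4 = 38.5
  clean-shank single-comb: 154 × 1/4 = 38.5
χ² = Σ (O − E)² / E
  feathered-shank pea-comb: (38 − 38.5)² / 38.5 = 0.0065
  feathered-shank single-comb: (39 − 38.5)² / 38.5 = 0.0065
  clean-shank pea-comb: (40 − 38.5)² / 38.5 = 0.0584
  clean-shank single-comb: (37 − 38.5)² / 38.5 = 0.0584
χ² = 0.0065 + 0.0065 + 0.0584 + 0.0584 = 0.1298 ≈ 0.130

0.130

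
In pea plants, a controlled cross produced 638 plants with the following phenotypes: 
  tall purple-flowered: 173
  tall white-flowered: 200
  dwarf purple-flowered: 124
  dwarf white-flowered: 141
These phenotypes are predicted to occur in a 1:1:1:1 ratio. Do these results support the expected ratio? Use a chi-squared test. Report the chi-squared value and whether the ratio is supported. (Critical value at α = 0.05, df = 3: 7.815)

The 1:1:1:1 ratio has 4 parts, so with N = 638 the expected counts are:
  tall purple-flowered: 638 × 1/4 = 159.5
  tall white-flowered: 638 × 1/4 = 159.5
  dwarf purple-flowered: 638 × 1/4 = 159.5
  dwarf white-flowered: 638 × 1/4 = 159.5
χ² = Σ (O − E)² / E
  tall purple-flowered: (173 − 159.5)² / 159.5 = 1.1426
  tall white-flowered: (200 − 159.5)² / 159.5 = 10.2837
  dwarf purple-flowered: (124 − 159.5)² / 159.5 = 7.9013
  dwarf white-flowered: (141 − 159.5)² / 159.5 = 2.1458
χ² = 1.1426 + 10.2837 + 7.9013 + 2.1458 = 21.4734 ≈ 21.473
Degrees of freedom = 4 − 1 = 3; critical value at α = 0.05 is 7.815.
Since 21.473 > 7.815, we reject the null hypothesis — the data do not fit the 1:1:1:1 ratio.

21.473; not consistent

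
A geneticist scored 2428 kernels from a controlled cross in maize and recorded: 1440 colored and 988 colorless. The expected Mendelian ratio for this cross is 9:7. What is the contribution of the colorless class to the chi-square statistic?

The 9:7 ratio has 16 parts, so with N = 2428 the expected counts are:
  colored: 2428 × 9/16 = 1365.75
  colorless: 2428 × 7/16 = 1062.25
Contribution of colorless: (988 − 1062.25)² / 1062.25 = 5.1900

5.190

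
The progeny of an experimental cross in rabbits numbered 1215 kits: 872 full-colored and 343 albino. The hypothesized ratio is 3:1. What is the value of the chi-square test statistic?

6.762

The 3:1 ratio has 4 parts, so with N = 1215 the expected counts are:
  full-colored: 1215 × 3/4 = 911.25
  albino: 1215 × 1/4 = 303.75
χ² = Σ (O − E)² / E
  full-colored: (872 − 911.25)² / 911.25 = 1.6906
  albino: (343 − 303.75)² / 303.75 = 5.0718
χ² = 1.6906 + 5.0718 = 6.7624 ≈ 6.762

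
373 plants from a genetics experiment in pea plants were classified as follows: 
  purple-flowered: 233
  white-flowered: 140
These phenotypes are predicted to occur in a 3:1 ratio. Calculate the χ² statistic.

The 3:1 ratio has 4 parts, so with N = 373 the expected counts are:
  purple-flowered: 373 × 3/4 = 279.75
  white-flowered: 373 × 1/4 = 93.25
χ² = Σ (O − E)² / E
  purple-flowered: (233 − 279.75)² / 279.75 = 7.8126
  white-flowered: (140 − 93.25)² / 93.25 = 23.4377
χ² = 7.8126 + 23.4377 = 31.2503 ≈ 31.250

31.250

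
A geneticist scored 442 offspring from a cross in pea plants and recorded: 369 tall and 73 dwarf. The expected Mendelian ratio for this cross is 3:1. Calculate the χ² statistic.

16.968

Expected counts for N = 442 under a 3:1 ratio (total parts = 4):
  tall: 442 × 3/4 = 331.5
  dwarf: 442 × 1/4 = 110.5
χ² = Σ (O − E)² / E
  tall: (369 − 331.5)² / 331.5 = 4.2421
  dwarf: (73 − 110.5)² / 110.5 = 12.7262
χ² = 4.2421 + 12.7262 = 16.9683 ≈ 16.968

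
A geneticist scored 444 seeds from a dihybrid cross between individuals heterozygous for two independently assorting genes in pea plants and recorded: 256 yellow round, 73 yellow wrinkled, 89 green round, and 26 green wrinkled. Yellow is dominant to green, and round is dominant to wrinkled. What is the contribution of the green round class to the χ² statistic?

A dihybrid F₂ with independent assortment and complete dominance at both loci gives a 9:3:3:1 phenotypic ratio.
Total ratio parts = 16. Expected numbers out of 444:
  yellow round: 444 × 9/16 = 249.75
  yellow wrinkled: 444 × 3/16 = 83.25
  green round: 444 × 3/16 = 83.25
  green wrinkled: 444 × 1/16 = 27.75
Contribution of green round: (89 − 83.25)² / 83.25 = 0.3971

0.397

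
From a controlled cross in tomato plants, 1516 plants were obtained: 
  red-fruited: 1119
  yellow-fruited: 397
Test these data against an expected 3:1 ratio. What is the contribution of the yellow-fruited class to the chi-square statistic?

Under the 3:1 hypothesis (Σ ratio = 4, N = 1516):
  red-fruited: 1516 × 3/4 = 1137
  yellow-fruited: 1516 × 1/4 = 379
Contribution of yellow-fruited: (397 − 379)² / 379 = 0.8549

0.855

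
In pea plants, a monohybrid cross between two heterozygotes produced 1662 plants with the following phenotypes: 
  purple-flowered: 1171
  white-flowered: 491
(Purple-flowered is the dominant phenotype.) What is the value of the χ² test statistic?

For a monohybrid cross between heterozygotes with complete dominance, the expected phenotypic ratio is 3:1.
Expected counts for N = 1662 under a 3:1 ratio (total parts = 4):
  purple-flowered: 1662 × 3/4 = 1246.5
  white-flowered: 1662 × 1/4 = 415.5
χ² = Σ (O − E)² / E
  purple-flowered: (1171 − 1246.5)² / 1246.5 = 4.5730
  white-flowered: (491 − 415.5)² / 415.5 = 13.7190
χ² = 4.5730 + 13.7190 = 18.292

18.292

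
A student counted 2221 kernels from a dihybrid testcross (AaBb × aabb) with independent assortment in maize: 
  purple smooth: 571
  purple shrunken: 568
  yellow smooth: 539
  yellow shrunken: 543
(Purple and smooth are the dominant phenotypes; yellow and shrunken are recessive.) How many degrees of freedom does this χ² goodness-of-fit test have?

A dihybrid testcross with independent assortment gives a 1:1:1:1 ratio.
A goodness-of-fit test with 4 phenotype classes has df = 4 − 1 = 3.

3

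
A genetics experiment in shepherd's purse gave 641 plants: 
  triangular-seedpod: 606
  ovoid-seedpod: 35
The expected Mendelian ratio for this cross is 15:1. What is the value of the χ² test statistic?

Expected counts for N = 641 under a 15:1 ratio (total parts = 16):
  triangular-seedpod: 641 × 15/16 = 600.9375
  ovoid-seedpod: 641 × 1/16 = 40.0625
χ² = Σ (O − E)² / E
  triangular-seedpod: (606 − 600.9375)² / 600.9375 = 0.0426
  ovoid-seedpod: (35 − 40.0625)² / 40.0625 = 0.6397
χ² = 0.0426 + 0.6397 = 0.6823 ≈ 0.682

0.682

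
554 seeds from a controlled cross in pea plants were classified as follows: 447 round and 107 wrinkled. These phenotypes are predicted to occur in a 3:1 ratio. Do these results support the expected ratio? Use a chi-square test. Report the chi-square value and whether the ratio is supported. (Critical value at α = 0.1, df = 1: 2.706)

Total ratio parts = 4. Expected numbers out of 554:
  round: 554 × 3/4 = 415.5
  wrinkled: 554 × 1/4 = 138.5
χ² = Σ (O − E)² / E
  round: (447 − 415.5)² / 415.5 = 2.3881
  wrinkled: (107 − 138.5)² / 138.5 = 7.1643
χ² = 2.3881 + 7.1643 = 9.5524 ≈ 9.552
Degrees of freedom = 2 − 1 = 1; critical value at α = 0.1 is 2.706.
Since 9.552 > 2.706, we reject the null hypothesis — the data do not fit the 3:1 ratio.

9.552; not consistent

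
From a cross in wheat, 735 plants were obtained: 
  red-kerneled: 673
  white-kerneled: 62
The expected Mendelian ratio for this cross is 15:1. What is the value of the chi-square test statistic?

5.991

Expected counts for N = 735 under a 15:1 ratio (total parts = 16):
  red-kerneled: 735 × 15/16 = 689.0625
  white-kerneled: 735 × 1/16 = 45.9375
χ² = Σ (O − E)² / E
  red-kerneled: (673 − 689.0625)² / 689.0625 = 0.3744
  white-kerneled: (62 − 45.9375)² / 45.9375 = 5.6164
χ² = 0.3744 + 5.6164 = 5.9908 ≈ 5.991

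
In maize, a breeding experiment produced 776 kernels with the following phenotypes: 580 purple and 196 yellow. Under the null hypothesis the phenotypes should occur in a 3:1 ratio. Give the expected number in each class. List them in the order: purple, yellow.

Under the 3:1 hypothesis (Σ ratio = 4, N = 776):
  purple: 776 × 3/4 = 582
  yellow: 776 × 1/4 = 194

582, 194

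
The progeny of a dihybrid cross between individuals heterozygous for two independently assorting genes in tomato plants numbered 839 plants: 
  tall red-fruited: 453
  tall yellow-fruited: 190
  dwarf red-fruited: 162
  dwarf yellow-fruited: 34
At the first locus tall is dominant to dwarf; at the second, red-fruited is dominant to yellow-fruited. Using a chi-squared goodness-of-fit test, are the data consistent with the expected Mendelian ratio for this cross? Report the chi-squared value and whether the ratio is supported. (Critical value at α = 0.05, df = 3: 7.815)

14.174; not consistent

A dihybrid F₂ with independent assortment and complete dominance at both loci gives a 9:3:3:1 phenotypic ratio.
Total ratio parts = 16. Expected numbers out of 839:
  tall red-fruited: 839 × 9/16 = 471.9375
  tall yellow-fruited: 839 × 3/16 = 157.3125
  dwarf red-fruited: 839 × 3/16 = 157.3125
  dwarf yellow-fruited: 839 × 1/16 = 52.4375
χ² = Σ (O − E)² / E
  tall red-fruited: (453 − 471.9375)² / 471.9375 = 0.7599
  tall yellow-fruited: (190 − 157.3125)² / 157.3125 = 6.7920
  dwarf red-fruited: (162 − 157.3125)² / 157.3125 = 0.1397
  dwarf yellow-fruited: (34 − 52.4375)² / 52.4375 = 6.4828
χ² = 0.7599 + 6.7920 + 0.1397 + 6.4828 = 14.1744 ≈ 14.174
Degrees of freedom = 4 − 1 = 3; critical value at α = 0.05 is 7.815.
Since 14.174 > 7.815, we reject the null hypothesis — the data do not fit the 9:3:3:1 ratio.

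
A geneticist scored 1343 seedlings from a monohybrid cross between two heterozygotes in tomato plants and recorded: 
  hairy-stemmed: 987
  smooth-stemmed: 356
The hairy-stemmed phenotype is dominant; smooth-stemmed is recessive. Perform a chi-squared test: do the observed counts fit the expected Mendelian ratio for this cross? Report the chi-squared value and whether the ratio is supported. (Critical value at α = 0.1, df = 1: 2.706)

For a monohybrid cross between heterozygotes with complete dominance, the expected phenotypic ratio is 3:1.
The 3:1 ratio has 4 parts, so with N = 1343 the expected counts are:
  hairy-stemmed: 1343 × 3/4 = 1007.25
  smooth-stemmed: 1343 × 1/4 = 335.75
χ² = Σ (O − E)² / E
  hairy-stemmed: (987 − 1007.25)² / 1007.25 = 0.4071
  smooth-stemmed: (356 − 335.75)² / 335.75 = 1.2213
χ² = 0.4071 + 1.2213 = 1.6284 ≈ 1.628
Degrees of freedom = 2 − 1 = 1; critical value at α = 0.1 is 2.706.
Since 1.628 < 2.706, we fail to reject the null hypothesis — the data are consistent with the 3:1 ratio.

1.628; consistent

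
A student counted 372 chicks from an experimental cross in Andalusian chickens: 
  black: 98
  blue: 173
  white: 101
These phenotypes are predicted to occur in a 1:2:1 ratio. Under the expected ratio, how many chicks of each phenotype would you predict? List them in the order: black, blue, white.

93, 186, 93

Under the 1:2:1 hypothesis (Σ ratio = 4, N = 372):
  black: 372 × 1/4 = 93
  blue: 372 × 2/4 = 186
  white: 372 × 1/4 = 93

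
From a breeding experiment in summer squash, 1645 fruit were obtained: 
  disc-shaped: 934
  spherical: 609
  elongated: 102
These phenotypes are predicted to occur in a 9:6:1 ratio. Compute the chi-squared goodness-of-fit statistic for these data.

Under the 9:6:1 hypothesis (Σ ratio = 16, N = 1645):
  disc-shaped: 1645 × 9/16 = 925.3125
  spherical: 1645 × 6/16 = 616.875
  elongated: 1645 × 1/16 = 102.8125
χ² = Σ (O − E)² / E
  disc-shaped: (934 − 925.3125)² / 925.3125 = 0.0816
  spherical: (609 − 616.875)² / 616.875 = 0.1005
  elongated: (102 − 102.8125)² / 102.8125 = 0.0064
χ² = 0.0816 + 0.1005 + 0.0064 = 0.1885 ≈ 0.189

0.189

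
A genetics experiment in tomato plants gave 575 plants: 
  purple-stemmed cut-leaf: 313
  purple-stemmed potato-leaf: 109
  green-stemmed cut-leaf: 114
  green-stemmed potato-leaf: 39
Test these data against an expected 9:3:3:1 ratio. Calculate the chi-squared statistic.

Under the 9:3:3:1 hypothesis (Σ ratio = 16, N = 575):
  purple-stemmed cut-leaf: 575 × 9/16 = 323.4375
  purple-stemmed potato-leaf: 575 × 3/16 = 107.8125
  green-stemmed cut-leaf: 575 × 3/16 = 107.8125
  green-stemmed potato-leaf: 575 × 1/16 = 35.9375
χ² = Σ (O − E)² / E
  purple-stemmed cut-leaf: (313 − 323.4375)² / 323.4375 = 0.3368
  purple-stemmed potato-leaf: (109 − 107.8125)² / 107.8125 = 0.0131
  green-stemmed cut-leaf: (114 − 107.8125)² / 107.8125 = 0.3551
  green-stemmed potato-leaf: (39 − 35.9375)² / 35.9375 = 0.2610
χ² = 0.3368 + 0.0131 + 0.3551 + 0.2610 = 0.966

0.966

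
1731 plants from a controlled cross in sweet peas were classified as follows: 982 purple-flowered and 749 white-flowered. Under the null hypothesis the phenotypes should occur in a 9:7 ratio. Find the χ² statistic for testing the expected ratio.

Under the 9:7 hypothesis (Σ ratio = 16, N = 1731):
  purple-flowered: 1731 × 9/16 = 973.6875
  white-flowered: 1731 × 7/16 = 757.3125
χ² = Σ (O − E)² / E
  purple-flowered: (982 − 973.6875)² / 973.6875 = 0.0710
  white-flowered: (749 − 757.3125)² / 757.3125 = 0.0912
χ² = 0.0710 + 0.0912 = 0.1622 ≈ 0.162

0.162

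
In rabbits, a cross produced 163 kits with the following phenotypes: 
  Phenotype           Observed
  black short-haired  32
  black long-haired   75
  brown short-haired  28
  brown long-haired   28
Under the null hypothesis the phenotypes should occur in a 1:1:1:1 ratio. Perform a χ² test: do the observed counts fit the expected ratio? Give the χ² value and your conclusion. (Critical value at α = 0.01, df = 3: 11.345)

Under the 1:1:1:1 hypothesis (Σ ratio = 4, N = 163):
  black short-haired: 163 × 1/4 = 40.75
  black long-haired: 163 × 1/4 = 40.75
  brown short-haired: 163 × 1/4 = 40.75
  brown long-haired: 163 × 1/4 = 40.75
χ² = Σ (O − E)² / E
  black short-haired: (32 − 40.75)² / 40.75 = 1.8788
  black long-haired: (75 − 40.75)² / 40.75 = 28.7868
  brown short-haired: (28 − 40.75)² / 40.75 = 3.9893
  brown long-haired: (28 − 40.75)² / 40.75 = 3.9893
χ² = 1.8788 + 28.7868 + 3.9893 + 3.9893 = 38.6442 ≈ 38.644
Degrees of freedom = 4 − 1 = 3; critical value at α = 0.01 is 11.345.
Since 38.644 > 11.345, we reject the null hypothesis — the data do not fit the 1:1:1:1 ratio.

38.644; not consistent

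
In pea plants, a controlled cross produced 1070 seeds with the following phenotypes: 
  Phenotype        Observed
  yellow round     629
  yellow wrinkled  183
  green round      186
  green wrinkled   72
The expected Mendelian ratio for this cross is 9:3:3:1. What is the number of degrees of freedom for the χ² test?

A goodness-of-fit test with 4 phenotype classes has df = 4 − 1 = 3.

3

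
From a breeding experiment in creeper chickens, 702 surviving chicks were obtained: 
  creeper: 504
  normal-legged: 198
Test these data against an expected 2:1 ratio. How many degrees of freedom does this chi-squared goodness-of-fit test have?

A goodness-of-fit test with 2 phenotype classes has df = 2 − 1 = 1.

1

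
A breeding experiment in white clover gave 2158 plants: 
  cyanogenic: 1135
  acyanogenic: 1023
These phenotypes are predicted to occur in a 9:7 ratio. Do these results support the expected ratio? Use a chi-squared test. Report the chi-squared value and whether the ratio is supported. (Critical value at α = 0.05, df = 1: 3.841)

11.715; not consistent

Total ratio parts = 16. Expected numbers out of 2158:
  cyanogenic: 2158 × 9/16 = 1213.875
  acyanogenic: 2158 × 7/16 = 944.125
χ² = Σ (O − E)² / E
  cyanogenic: (1135 − 1213.875)² / 1213.875 = 5.1251
  acyanogenic: (1023 − 944.125)² / 944.125 = 6.5895
χ² = 5.1251 + 6.5895 = 11.7146 ≈ 11.715
Degrees of freedom = 2 − 1 = 1; critical value at α = 0.05 is 3.841.
Since 11.715 > 3.841, we reject the null hypothesis — the data do not fit the 9:7 ratio.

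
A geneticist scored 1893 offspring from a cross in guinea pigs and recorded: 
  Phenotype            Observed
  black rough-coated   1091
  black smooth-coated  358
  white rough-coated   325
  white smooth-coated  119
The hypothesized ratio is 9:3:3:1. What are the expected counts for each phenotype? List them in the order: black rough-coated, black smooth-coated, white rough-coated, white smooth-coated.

1064.8125, 354.9375, 354.9375, 118.3125

The 9:3:3:1 ratio has 16 parts, so with N = 1893 the expected counts are:
  black rough-coated: 1893 × 9/16 = 1064.8125
  black smooth-coated: 1893 × 3/16 = 354.9375
  white rough-coated: 1893 × 3/16 = 354.9375
  white smooth-coated: 1893 × 1/16 = 118.3125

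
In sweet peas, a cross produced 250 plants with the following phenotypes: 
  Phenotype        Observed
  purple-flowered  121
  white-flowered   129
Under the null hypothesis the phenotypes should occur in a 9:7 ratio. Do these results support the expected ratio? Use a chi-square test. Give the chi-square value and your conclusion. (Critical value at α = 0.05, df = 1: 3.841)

6.260; not consistent

The 9:7 ratio has 16 parts, so with N = 250 the expected counts are:
  purple-flowered: 250 × 9/16 = 140.625
  white-flowered: 250 × 7/16 = 109.375
χ² = Σ (O − E)² / E
  purple-flowered: (121 − 140.625)² / 140.625 = 2.7388
  white-flowered: (129 − 109.375)² / 109.375 = 3.5213
χ² = 2.7388 + 3.5213 = 6.2601 ≈ 6.260
Degrees of freedom = 2 − 1 = 1; critical value at α = 0.05 is 3.841.
Since 6.260 > 3.841, we reject the null hypothesis — the data do not fit the 9:7 ratio.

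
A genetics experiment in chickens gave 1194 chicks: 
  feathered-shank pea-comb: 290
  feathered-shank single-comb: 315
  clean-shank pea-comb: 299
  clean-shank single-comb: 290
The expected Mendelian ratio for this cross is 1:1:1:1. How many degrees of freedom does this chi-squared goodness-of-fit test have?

3

A goodness-of-fit test with 4 phenotype classes has df = 4 − 1 = 3.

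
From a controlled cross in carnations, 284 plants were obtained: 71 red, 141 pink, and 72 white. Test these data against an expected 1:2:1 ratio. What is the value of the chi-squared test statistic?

Total ratio parts = 4. Expected numbers out of 284:
  red: 284 × 1/4 = 71
  pink: 284 × 2/4 = 142
  white: 284 × 1/4 = 71
χ² = Σ (O − E)² / E
  red: (71 − 71)² / 71 = 0.0000
  pink: (141 − 142)² / 142 = 0.0070
  white: (72 − 71)² / 71 = 0.0141
χ² = 0.0000 + 0.0070 + 0.0141 = 0.0211 ≈ 0.021

0.021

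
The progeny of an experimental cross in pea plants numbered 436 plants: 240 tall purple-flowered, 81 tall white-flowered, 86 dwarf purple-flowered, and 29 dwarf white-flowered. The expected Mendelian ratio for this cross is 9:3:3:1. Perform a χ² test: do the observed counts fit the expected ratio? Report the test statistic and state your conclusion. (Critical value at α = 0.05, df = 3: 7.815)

Under the 9:3:3:1 hypothesis (Σ ratio = 16, N = 436):
  tall purple-flowered: 436 × 9/16 = 245.25
  tall white-flowered: 436 × 3/16 = 81.75
  dwarf purple-flowered: 436 × 3/16 = 81.75
  dwarf white-flowered: 436 × 1/16 = 27.25
χ² = Σ (O − E)² / E
  tall purple-flowered: (240 − 245.25)² / 245.25 = 0.1124
  tall white-flowered: (81 − 81.75)² / 81.75 = 0.0069
  dwarf purple-flowered: (86 − 81.75)² / 81.75 = 0.2209
  dwarf white-flowered: (29 − 27.25)² / 27.25 = 0.1124
χ² = 0.1124 + 0.0069 + 0.2209 + 0.1124 = 0.4526 ≈ 0.453
Degrees of freedom = 4 − 1 = 3; critical value at α = 0.05 is 7.815.
Since 0.453 < 7.815, we fail to reject the null hypothesis — the data are consistent with the 9:3:3:1 ratio.

0.453; consistent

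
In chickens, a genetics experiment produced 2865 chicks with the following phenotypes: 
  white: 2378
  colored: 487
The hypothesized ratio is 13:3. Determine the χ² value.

5.771

Under the 13:3 hypothesis (Σ ratio = 16, N = 2865):
  white: 2865 × 13/16 = 2327.8125
  colored: 2865 × 3/16 = 537.1875
χ² = Σ (O − E)² / E
  white: (2378 − 2327.8125)² / 2327.8125 = 1.0820
  colored: (487 − 537.1875)² / 537.1875 = 4.6888
χ² = 1.0820 + 4.6888 = 5.7708 ≈ 5.771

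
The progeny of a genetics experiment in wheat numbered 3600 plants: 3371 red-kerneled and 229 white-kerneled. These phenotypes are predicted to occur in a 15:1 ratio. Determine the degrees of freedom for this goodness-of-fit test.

A goodness-of-fit test with 2 phenotype classes has df = 2 − 1 = 1.

1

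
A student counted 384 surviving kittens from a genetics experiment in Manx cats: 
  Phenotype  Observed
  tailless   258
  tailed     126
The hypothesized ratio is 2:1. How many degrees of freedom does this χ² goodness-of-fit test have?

A goodness-of-fit test with 2 phenotype classes has df = 2 − 1 = 1.

1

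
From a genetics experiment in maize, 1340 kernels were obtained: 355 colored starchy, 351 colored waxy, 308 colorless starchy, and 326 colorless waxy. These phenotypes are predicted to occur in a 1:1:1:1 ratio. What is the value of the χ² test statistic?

4.376

Expected counts for N = 1340 under a 1:1:1:1 ratio (total parts = 4):
  colored starchy: 1340 × 1/4 = 335
  colored waxy: 1340 × 1/4 = 335
  colorless starchy: 1340 × 1/4 = 335
  colorless waxy: 1340 × 1/4 = 335
χ² = Σ (O − E)² / E
  colored starchy: (355 − 335)² / 335 = 1.1940
  colored waxy: (351 − 335)² / 335 = 0.7642
  colorless starchy: (308 − 335)² / 335 = 2.1761
  colorless waxy: (326 − 335)² / 335 = 0.2418
χ² = 1.1940 + 0.7642 + 2.1761 + 0.2418 = 4.3761 ≈ 4.376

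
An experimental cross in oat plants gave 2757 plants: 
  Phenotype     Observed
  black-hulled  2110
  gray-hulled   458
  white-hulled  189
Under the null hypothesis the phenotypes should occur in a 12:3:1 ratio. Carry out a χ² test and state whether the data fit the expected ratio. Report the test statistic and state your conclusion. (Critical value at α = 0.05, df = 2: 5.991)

The 12:3:1 ratio has 16 parts, so with N = 2757 the expected counts are:
  black-hulled: 2757 × 12/16 = 2067.75
  gray-hulled: 2757 × 3/16 = 516.9375
  white-hulled: 2757 × 1/16 = 172.3125
χ² = Σ (O − E)² / E
  black-hulled: (2110 − 2067.75)² / 2067.75 = 0.8633
  gray-hulled: (458 − 516.9375)² / 516.9375 = 6.7196
  white-hulled: (189 − 172.3125)² / 172.3125 = 1.6161
χ² = 0.8633 + 6.7196 + 1.6161 = 9.199
Degrees of freedom = 3 − 1 = 2; critical value at α = 0.05 is 5.991.
Since 9.199 > 5.991, we reject the null hypothesis — the data do not fit the 12:3:1 ratio.

9.199; not consistent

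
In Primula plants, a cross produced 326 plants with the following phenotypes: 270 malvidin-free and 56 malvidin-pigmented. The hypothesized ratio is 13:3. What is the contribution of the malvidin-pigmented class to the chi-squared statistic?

Expected counts for N = 326 under a 13:3 ratio (total parts = 16):
  malvidin-free: 326 × 13/16 = 264.875
  malvidin-pigmented: 326 × 3/16 = 61.125
Contribution of malvidin-pigmented: (56 − 61.125)² / 61.125 = 0.4297

0.430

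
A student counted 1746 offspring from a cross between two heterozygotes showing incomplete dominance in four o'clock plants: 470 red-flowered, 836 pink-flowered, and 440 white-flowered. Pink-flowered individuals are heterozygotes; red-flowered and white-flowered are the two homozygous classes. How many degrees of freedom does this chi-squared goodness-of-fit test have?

2

With incomplete dominance, a heterozygote × heterozygote cross gives a 1:2:1 phenotypic ratio.
A goodness-of-fit test with 3 phenotype classes has df = 3 − 1 = 2.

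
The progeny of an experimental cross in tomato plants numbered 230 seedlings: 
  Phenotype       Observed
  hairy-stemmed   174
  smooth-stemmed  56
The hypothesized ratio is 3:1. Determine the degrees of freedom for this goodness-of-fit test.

A goodness-of-fit test with 2 phenotype classes has df = 2 − 1 = 1.

1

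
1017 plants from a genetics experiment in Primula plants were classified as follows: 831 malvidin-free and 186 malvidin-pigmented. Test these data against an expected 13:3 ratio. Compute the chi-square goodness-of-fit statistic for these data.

Under the 13:3 hypothesis (Σ ratio = 16, N = 1017):
  malvidin-free: 1017 × 13/16 = 826.3125
  malvidin-pigmented: 1017 × 3/16 = 190.6875
χ² = Σ (O − E)² / E
  malvidin-free: (831 − 826.3125)² / 826.3125 = 0.0266
  malvidin-pigmented: (186 − 190.6875)² / 190.6875 = 0.1152
χ² = 0.0266 + 0.1152 = 0.1418 ≈ 0.142

0.142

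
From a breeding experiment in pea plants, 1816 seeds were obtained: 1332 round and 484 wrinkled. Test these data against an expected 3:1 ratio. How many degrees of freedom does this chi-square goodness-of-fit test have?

1

A goodness-of-fit test with 2 phenotype classes has df = 2 − 1 = 1.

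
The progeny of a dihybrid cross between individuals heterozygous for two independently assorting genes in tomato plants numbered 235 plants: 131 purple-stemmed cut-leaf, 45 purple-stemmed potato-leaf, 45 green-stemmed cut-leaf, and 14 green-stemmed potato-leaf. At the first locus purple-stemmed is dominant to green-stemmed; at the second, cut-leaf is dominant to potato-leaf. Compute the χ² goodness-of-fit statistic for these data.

A dihybrid F₂ with independent assortment and complete dominance at both loci gives a 9:3:3:1 phenotypic ratio.
Total ratio parts = 16. Expected numbers out of 235:
  purple-stemmed cut-leaf: 235 × 9/16 = 132.1875
  purple-stemmed potato-leaf: 235 × 3/16 = 44.0625
  green-stemmed cut-leaf: 235 × 3/16 = 44.0625
  green-stemmed potato-leaf: 235 × 1/16 = 14.6875
χ² = Σ (O − E)² / E
  purple-stemmed cut-leaf: (131 − 132.1875)² / 132.1875 = 0.0107
  purple-stemmed potato-leaf: (45 − 44.0625)² / 44.0625 = 0.0199
  green-stemmed cut-leaf: (45 − 44.0625)² / 44.0625 = 0.0199
  green-stemmed potato-leaf: (14 − 14.6875)² / 14.6875 = 0.0322
χ² = 0.0107 + 0.0199 + 0.0199 + 0.0322 = 0.0827 ≈ 0.083

0.083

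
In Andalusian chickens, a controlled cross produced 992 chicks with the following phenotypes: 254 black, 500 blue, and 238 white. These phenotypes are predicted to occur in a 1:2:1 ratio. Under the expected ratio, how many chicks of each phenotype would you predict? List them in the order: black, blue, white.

Total ratio parts = 4. Expected numbers out of 992:
  black: 992 × 1/4 = 248
  blue: 992 × 2/4 = 496
  white: 992 × 1/4 = 248

248, 496, 248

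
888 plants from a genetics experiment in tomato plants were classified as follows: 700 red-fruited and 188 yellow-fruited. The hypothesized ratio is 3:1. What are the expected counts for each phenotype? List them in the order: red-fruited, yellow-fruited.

666, 222

The 3:1 ratio has 4 parts, so with N = 888 the expected counts are:
  red-fruited: 888 × 3/4 = 666
  yellow-fruited: 888 × 1/4 = 222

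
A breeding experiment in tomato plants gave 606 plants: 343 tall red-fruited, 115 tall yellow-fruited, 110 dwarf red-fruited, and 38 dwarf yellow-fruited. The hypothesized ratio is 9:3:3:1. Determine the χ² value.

Under the 9:3:3:1 hypothesis (Σ ratio = 16, N = 606):
  tall red-fruited: 606 × 9/16 = 340.875
  tall yellow-fruited: 606 × 3/16 = 113.625
  dwarf red-fruited: 606 × 3/16 = 113.625
  dwarf yellow-fruited: 606 × 1/16 = 37.875
χ² = Σ (O − E)² / E
  tall red-fruited: (343 − 340.875)² / 340.875 = 0.0132
  tall yellow-fruited: (115 − 113.625)² / 113.625 = 0.0166
  dwarf red-fruited: (110 − 113.625)² / 113.625 = 0.1156
  dwarf yellow-fruited: (38 − 37.875)² / 37.875 = 0.0004
χ² = 0.0132 + 0.0166 + 0.1156 + 0.0004 = 0.1458 ≈ 0.146

0.146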